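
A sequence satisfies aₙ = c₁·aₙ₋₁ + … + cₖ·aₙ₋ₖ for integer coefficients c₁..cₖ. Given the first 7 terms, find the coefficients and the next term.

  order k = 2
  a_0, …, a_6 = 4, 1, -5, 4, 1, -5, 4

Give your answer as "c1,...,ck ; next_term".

-1,-1 ; 1

  a_2 = -1·1 + -1·4 = -5
  a_3 = -1·-5 + -1·1 = 4
  a_4 = -1·4 + -1·-5 = 1
  a_5 = -1·1 + -1·4 = -5
  a_6 = -1·-5 + -1·1 = 4
  a_7 = -1·4 + -1·-5 = 1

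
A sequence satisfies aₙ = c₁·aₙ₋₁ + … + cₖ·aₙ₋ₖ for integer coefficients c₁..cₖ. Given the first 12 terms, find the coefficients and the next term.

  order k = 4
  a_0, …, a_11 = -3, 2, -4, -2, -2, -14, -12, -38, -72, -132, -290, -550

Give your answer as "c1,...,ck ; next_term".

1,2,1,-2 ; -1118

  a_4 = 1·-2 + 2·-4 + 1·2 + -2·-3 = -2
  a_5 = 1·-2 + 2·-2 + 1·-4 + -2·2 = -14
  a_6 = 1·-14 + 2·-2 + 1·-2 + -2·-4 = -12
  a_7 = 1·-12 + 2·-14 + 1·-2 + -2·-2 = -38
  a_8 = 1·-38 + 2·-12 + 1·-14 + -2·-2 = -72
  a_9 = 1·-72 + 2·-38 + 1·-12 + -2·-14 = -132
  a_10 = 1·-132 + 2·-72 + 1·-38 + -2·-12 = -290
  a_11 = 1·-290 + 2·-132 + 1·-72 + -2·-38 = -550
  a_12 = 1·-550 + 2·-290 + 1·-132 + -2·-72 = -1118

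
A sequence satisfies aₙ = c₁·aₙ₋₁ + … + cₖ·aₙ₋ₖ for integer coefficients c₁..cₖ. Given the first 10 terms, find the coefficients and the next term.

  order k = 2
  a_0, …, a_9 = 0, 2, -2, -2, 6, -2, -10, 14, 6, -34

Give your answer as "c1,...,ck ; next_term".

  a_2 = -1·2 + -2·0 = -2
  a_3 = -1·-2 + -2·2 = -2
  a_4 = -1·-2 + -2·-2 = 6
  a_5 = -1·6 + -2·-2 = -2
  a_6 = -1·-2 + -2·6 = -10
  a_7 = -1·-10 + -2·-2 = 14
  a_8 = -1·14 + -2·-10 = 6
  a_9 = -1·6 + -2·14 = -34
  a_10 = -1·-34 + -2·6 = 22

-1,-2 ; 22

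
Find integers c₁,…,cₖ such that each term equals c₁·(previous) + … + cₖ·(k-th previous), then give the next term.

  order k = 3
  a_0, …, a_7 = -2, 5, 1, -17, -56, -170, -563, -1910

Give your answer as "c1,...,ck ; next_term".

4,-3,3 ; -6461

  a_3 = 4·1 + -3·5 + 3·-2 = -17
  a_4 = 4·-17 + -3·1 + 3·5 = -56
  a_5 = 4·-56 + -3·-17 + 3·1 = -170
  a_6 = 4·-170 + -3·-56 + 3·-17 = -563
  a_7 = 4·-563 + -3·-170 + 3·-56 = -1910
  a_8 = 4·-1910 + -3·-563 + 3·-170 = -6461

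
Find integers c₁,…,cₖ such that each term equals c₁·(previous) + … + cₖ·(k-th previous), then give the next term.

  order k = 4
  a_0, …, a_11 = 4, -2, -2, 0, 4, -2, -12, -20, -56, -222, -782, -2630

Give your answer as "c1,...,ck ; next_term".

3,0,4,3 ; -8946

  a_4 = 3·0 + 0·-2 + 4·-2 + 3·4 = 4
  a_5 = 3·4 + 0·0 + 4·-2 + 3·-2 = -2
  a_6 = 3·-2 + 0·4 + 4·0 + 3·-2 = -12
  a_7 = 3·-12 + 0·-2 + 4·4 + 3·0 = -20
  a_8 = 3·-20 + 0·-12 + 4·-2 + 3·4 = -56
  a_9 = 3·-56 + 0·-20 + 4·-12 + 3·-2 = -222
  a_10 = 3·-222 + 0·-56 + 4·-20 + 3·-12 = -782
  a_11 = 3·-782 + 0·-222 + 4·-56 + 3·-20 = -2630
  a_12 = 3·-2630 + 0·-782 + 4·-222 + 3·-56 = -8946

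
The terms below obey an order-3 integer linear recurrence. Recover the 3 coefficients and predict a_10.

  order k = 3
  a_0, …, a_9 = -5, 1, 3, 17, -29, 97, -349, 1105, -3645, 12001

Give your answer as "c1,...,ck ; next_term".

-2,3,-4 ; -39357

  a_3 = -2·3 + 3·1 + -4·-5 = 17
  a_4 = -2·17 + 3·3 + -4·1 = -29
  a_5 = -2·-29 + 3·17 + -4·3 = 97
  a_6 = -2·97 + 3·-29 + -4·17 = -349
  a_7 = -2·-349 + 3·97 + -4·-29 = 1105
  a_8 = -2·1105 + 3·-349 + -4·97 = -3645
  a_9 = -2·-3645 + 3·1105 + -4·-349 = 12001
  a_10 = -2·12001 + 3·-3645 + -4·1105 = -39357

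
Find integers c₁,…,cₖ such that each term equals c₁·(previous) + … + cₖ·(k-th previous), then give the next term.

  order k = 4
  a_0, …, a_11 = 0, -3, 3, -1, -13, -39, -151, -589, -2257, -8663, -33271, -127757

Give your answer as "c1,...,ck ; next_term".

  a_4 = 4·-1 + -1·3 + 2·-3 + -2·0 = -13
  a_5 = 4·-13 + -1·-1 + 2·3 + -2·-3 = -39
  a_6 = 4·-39 + -1·-13 + 2·-1 + -2·3 = -151
  a_7 = 4·-151 + -1·-39 + 2·-13 + -2·-1 = -589
  a_8 = 4·-589 + -1·-151 + 2·-39 + -2·-13 = -2257
  a_9 = 4·-2257 + -1·-589 + 2·-151 + -2·-39 = -8663
  a_10 = 4·-8663 + -1·-2257 + 2·-589 + -2·-151 = -33271
  a_11 = 4·-33271 + -1·-8663 + 2·-2257 + -2·-589 = -127757
  a_12 = 4·-127757 + -1·-33271 + 2·-8663 + -2·-2257 = -490569

4,-1,2,-2 ; -490569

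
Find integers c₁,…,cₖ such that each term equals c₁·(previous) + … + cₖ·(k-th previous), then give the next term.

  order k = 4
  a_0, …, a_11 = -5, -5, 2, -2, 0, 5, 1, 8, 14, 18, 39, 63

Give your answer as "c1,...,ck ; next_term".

  a_4 = 1·-2 + 1·2 + 1·-5 + -1·-5 = 0
  a_5 = 1·0 + 1·-2 + 1·2 + -1·-5 = 5
  a_6 = 1·5 + 1·0 + 1·-2 + -1·2 = 1
  a_7 = 1·1 + 1·5 + 1·0 + -1·-2 = 8
  a_8 = 1·8 + 1·1 + 1·5 + -1·0 = 14
  a_9 = 1·14 + 1·8 + 1·1 + -1·5 = 18
  a_10 = 1·18 + 1·14 + 1·8 + -1·1 = 39
  a_11 = 1·39 + 1·18 + 1·14 + -1·8 = 63
  a_12 = 1·63 + 1·39 + 1·18 + -1·14 = 106

1,1,1,-1 ; 106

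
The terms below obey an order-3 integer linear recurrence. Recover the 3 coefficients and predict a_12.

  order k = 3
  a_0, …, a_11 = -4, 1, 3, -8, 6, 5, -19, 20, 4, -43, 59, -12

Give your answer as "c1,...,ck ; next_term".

  a_3 = -1·3 + -1·1 + 1·-4 = -8
  a_4 = -1·-8 + -1·3 + 1·1 = 6
  a_5 = -1·6 + -1·-8 + 1·3 = 5
  a_6 = -1·5 + -1·6 + 1·-8 = -19
  a_7 = -1·-19 + -1·5 + 1·6 = 20
  a_8 = -1·20 + -1·-19 + 1·5 = 4
  a_9 = -1·4 + -1·20 + 1·-19 = -43
  a_10 = -1·-43 + -1·4 + 1·20 = 59
  a_11 = -1·59 + -1·-43 + 1·4 = -12
  a_12 = -1·-12 + -1·59 + 1·-43 = -90

-1,-1,1 ; -90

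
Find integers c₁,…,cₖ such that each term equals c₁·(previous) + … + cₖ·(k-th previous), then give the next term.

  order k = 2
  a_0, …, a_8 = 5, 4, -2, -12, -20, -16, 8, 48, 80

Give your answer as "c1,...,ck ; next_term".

  a_2 = 2·4 + -2·5 = -2
  a_3 = 2·-2 + -2·4 = -12
  a_4 = 2·-12 + -2·-2 = -20
  a_5 = 2·-20 + -2·-12 = -16
  a_6 = 2·-16 + -2·-20 = 8
  a_7 = 2·8 + -2·-16 = 48
  a_8 = 2·48 + -2·8 = 80
  a_9 = 2·80 + -2·48 = 64

2,-2 ; 64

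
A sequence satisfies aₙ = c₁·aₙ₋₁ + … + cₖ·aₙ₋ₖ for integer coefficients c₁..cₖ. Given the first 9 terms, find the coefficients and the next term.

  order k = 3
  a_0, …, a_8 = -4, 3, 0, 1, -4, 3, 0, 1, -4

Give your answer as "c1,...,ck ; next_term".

-1,-1,-1 ; 3

  a_3 = -1·0 + -1·3 + -1·-4 = 1
  a_4 = -1·1 + -1·0 + -1·3 = -4
  a_5 = -1·-4 + -1·1 + -1·0 = 3
  a_6 = -1·3 + -1·-4 + -1·1 = 0
  a_7 = -1·0 + -1·3 + -1·-4 = 1
  a_8 = -1·1 + -1·0 + -1·3 = -4
  a_9 = -1·-4 + -1·1 + -1·0 = 3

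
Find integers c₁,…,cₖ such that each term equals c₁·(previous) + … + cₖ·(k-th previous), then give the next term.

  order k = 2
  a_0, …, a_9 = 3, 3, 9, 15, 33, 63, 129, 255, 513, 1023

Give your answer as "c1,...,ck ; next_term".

  a_2 = 1·3 + 2·3 = 9
  a_3 = 1·9 + 2·3 = 15
  a_4 = 1·15 + 2·9 = 33
  a_5 = 1·33 + 2·15 = 63
  a_6 = 1·63 + 2·33 = 129
  a_7 = 1·129 + 2·63 = 255
  a_8 = 1·255 + 2·129 = 513
  a_9 = 1·513 + 2·255 = 1023
  a_10 = 1·1023 + 2·513 = 2049

1,2 ; 2049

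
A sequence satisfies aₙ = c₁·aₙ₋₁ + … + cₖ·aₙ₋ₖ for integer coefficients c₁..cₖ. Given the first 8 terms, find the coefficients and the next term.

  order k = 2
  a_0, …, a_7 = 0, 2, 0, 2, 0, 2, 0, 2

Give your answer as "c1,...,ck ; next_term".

  a_2 = 0·2 + 1·0 = 0
  a_3 = 0·0 + 1·2 = 2
  a_4 = 0·2 + 1·0 = 0
  a_5 = 0·0 + 1·2 = 2
  a_6 = 0·2 + 1·0 = 0
  a_7 = 0·0 + 1·2 = 2
  a_8 = 0·2 + 1·0 = 0

0,1 ; 0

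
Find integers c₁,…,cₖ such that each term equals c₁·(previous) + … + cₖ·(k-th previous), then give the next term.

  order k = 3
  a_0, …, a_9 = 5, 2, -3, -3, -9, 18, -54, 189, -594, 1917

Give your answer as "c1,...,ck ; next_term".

-2,3,-3 ; -6183

  a_3 = -2·-3 + 3·2 + -3·5 = -3
  a_4 = -2·-3 + 3·-3 + -3·2 = -9
  a_5 = -2·-9 + 3·-3 + -3·-3 = 18
  a_6 = -2·18 + 3·-9 + -3·-3 = -54
  a_7 = -2·-54 + 3·18 + -3·-9 = 189
  a_8 = -2·189 + 3·-54 + -3·18 = -594
  a_9 = -2·-594 + 3·189 + -3·-54 = 1917
  a_10 = -2·1917 + 3·-594 + -3·189 = -6183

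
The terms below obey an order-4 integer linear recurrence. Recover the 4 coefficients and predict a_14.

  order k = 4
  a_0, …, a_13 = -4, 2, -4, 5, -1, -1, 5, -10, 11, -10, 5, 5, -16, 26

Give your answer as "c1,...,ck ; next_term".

-1,0,0,-1 ; -31

  a_4 = -1·5 + 0·-4 + 0·2 + -1·-4 = -1
  a_5 = -1·-1 + 0·5 + 0·-4 + -1·2 = -1
  a_6 = -1·-1 + 0·-1 + 0·5 + -1·-4 = 5
  a_7 = -1·5 + 0·-1 + 0·-1 + -1·5 = -10
  a_8 = -1·-10 + 0·5 + 0·-1 + -1·-1 = 11
  a_9 = -1·11 + 0·-10 + 0·5 + -1·-1 = -10
  a_10 = -1·-10 + 0·11 + 0·-10 + -1·5 = 5
  a_11 = -1·5 + 0·-10 + 0·11 + -1·-10 = 5
  a_12 = -1·5 + 0·5 + 0·-10 + -1·11 = -16
  a_13 = -1·-16 + 0·5 + 0·5 + -1·-10 = 26
  a_14 = -1·26 + 0·-16 + 0·5 + -1·5 = -31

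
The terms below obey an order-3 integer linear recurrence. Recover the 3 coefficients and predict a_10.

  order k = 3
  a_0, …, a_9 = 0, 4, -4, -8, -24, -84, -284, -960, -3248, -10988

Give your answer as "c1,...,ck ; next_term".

3,1,1 ; -37172

  a_3 = 3·-4 + 1·4 + 1·0 = -8
  a_4 = 3·-8 + 1·-4 + 1·4 = -24
  a_5 = 3·-24 + 1·-8 + 1·-4 = -84
  a_6 = 3·-84 + 1·-24 + 1·-8 = -284
  a_7 = 3·-284 + 1·-84 + 1·-24 = -960
  a_8 = 3·-960 + 1·-284 + 1·-84 = -3248
  a_9 = 3·-3248 + 1·-960 + 1·-284 = -10988
  a_10 = 3·-10988 + 1·-3248 + 1·-960 = -37172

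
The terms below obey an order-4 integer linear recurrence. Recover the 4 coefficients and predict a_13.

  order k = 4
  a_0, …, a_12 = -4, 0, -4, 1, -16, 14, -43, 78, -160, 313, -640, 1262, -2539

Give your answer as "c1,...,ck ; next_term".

  a_4 = 0·1 + 2·-4 + -3·0 + 2·-4 = -16
  a_5 = 0·-16 + 2·1 + -3·-4 + 2·0 = 14
  a_6 = 0·14 + 2·-16 + -3·1 + 2·-4 = -43
  a_7 = 0·-43 + 2·14 + -3·-16 + 2·1 = 78
  a_8 = 0·78 + 2·-43 + -3·14 + 2·-16 = -160
  a_9 = 0·-160 + 2·78 + -3·-43 + 2·14 = 313
  a_10 = 0·313 + 2·-160 + -3·78 + 2·-43 = -640
  a_11 = 0·-640 + 2·313 + -3·-160 + 2·78 = 1262
  a_12 = 0·1262 + 2·-640 + -3·313 + 2·-160 = -2539
  a_13 = 0·-2539 + 2·1262 + -3·-640 + 2·313 = 5070

0,2,-3,2 ; 5070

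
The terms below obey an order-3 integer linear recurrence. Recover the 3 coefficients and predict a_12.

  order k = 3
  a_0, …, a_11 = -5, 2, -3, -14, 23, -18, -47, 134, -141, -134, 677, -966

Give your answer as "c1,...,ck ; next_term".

-1,-1,3 ; -113

  a_3 = -1·-3 + -1·2 + 3·-5 = -14
  a_4 = -1·-14 + -1·-3 + 3·2 = 23
  a_5 = -1·23 + -1·-14 + 3·-3 = -18
  a_6 = -1·-18 + -1·23 + 3·-14 = -47
  a_7 = -1·-47 + -1·-18 + 3·23 = 134
  a_8 = -1·134 + -1·-47 + 3·-18 = -141
  a_9 = -1·-141 + -1·134 + 3·-47 = -134
  a_10 = -1·-134 + -1·-141 + 3·134 = 677
  a_11 = -1·677 + -1·-134 + 3·-141 = -966
  a_12 = -1·-966 + -1·677 + 3·-134 = -113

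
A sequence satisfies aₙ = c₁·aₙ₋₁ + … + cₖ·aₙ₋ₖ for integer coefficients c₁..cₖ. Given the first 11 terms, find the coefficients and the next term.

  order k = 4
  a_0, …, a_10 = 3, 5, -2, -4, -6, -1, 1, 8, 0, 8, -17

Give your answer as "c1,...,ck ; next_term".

-1,1,-1,-1 ; 17

  a_4 = -1·-4 + 1·-2 + -1·5 + -1·3 = -6
  a_5 = -1·-6 + 1·-4 + -1·-2 + -1·5 = -1
  a_6 = -1·-1 + 1·-6 + -1·-4 + -1·-2 = 1
  a_7 = -1·1 + 1·-1 + -1·-6 + -1·-4 = 8
  a_8 = -1·8 + 1·1 + -1·-1 + -1·-6 = 0
  a_9 = -1·0 + 1·8 + -1·1 + -1·-1 = 8
  a_10 = -1·8 + 1·0 + -1·8 + -1·1 = -17
  a_11 = -1·-17 + 1·8 + -1·0 + -1·8 = 17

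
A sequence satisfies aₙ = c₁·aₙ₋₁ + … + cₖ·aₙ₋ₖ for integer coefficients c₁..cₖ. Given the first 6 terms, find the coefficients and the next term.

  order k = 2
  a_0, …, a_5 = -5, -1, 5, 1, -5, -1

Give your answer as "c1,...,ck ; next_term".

0,-1 ; 5

  a_2 = 0·-1 + -1·-5 = 5
  a_3 = 0·5 + -1·-1 = 1
  a_4 = 0·1 + -1·5 = -5
  a_5 = 0·-5 + -1·1 = -1
  a_6 = 0·-1 + -1·-5 = 5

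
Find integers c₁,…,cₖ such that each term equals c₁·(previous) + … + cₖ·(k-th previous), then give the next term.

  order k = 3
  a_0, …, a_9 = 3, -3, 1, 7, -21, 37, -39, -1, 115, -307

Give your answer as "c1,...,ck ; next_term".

  a_3 = -2·1 + -1·-3 + 2·3 = 7
  a_4 = -2·7 + -1·1 + 2·-3 = -21
  a_5 = -2·-21 + -1·7 + 2·1 = 37
  a_6 = -2·37 + -1·-21 + 2·7 = -39
  a_7 = -2·-39 + -1·37 + 2·-21 = -1
  a_8 = -2·-1 + -1·-39 + 2·37 = 115
  a_9 = -2·115 + -1·-1 + 2·-39 = -307
  a_10 = -2·-307 + -1·115 + 2·-1 = 497

-2,-1,2 ; 497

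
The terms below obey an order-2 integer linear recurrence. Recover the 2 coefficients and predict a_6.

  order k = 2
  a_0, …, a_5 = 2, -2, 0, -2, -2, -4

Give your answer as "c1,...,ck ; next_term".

1,1 ; -6

  a_2 = 1·-2 + 1·2 = 0
  a_3 = 1·0 + 1·-2 = -2
  a_4 = 1·-2 + 1·0 = -2
  a_5 = 1·-2 + 1·-2 = -4
  a_6 = 1·-4 + 1·-2 = -6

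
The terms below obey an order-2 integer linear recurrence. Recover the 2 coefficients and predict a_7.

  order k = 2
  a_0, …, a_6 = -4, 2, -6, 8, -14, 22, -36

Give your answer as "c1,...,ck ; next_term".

-1,1 ; 58

  a_2 = -1·2 + 1·-4 = -6
  a_3 = -1·-6 + 1·2 = 8
  a_4 = -1·8 + 1·-6 = -14
  a_5 = -1·-14 + 1·8 = 22
  a_6 = -1·22 + 1·-14 = -36
  a_7 = -1·-36 + 1·22 = 58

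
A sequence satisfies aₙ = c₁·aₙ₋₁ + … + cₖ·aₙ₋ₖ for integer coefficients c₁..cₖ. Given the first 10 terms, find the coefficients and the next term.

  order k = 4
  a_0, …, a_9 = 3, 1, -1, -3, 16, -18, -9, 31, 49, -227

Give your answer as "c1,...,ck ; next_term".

-2,-3,-2,3 ; 218

  a_4 = -2·-3 + -3·-1 + -2·1 + 3·3 = 16
  a_5 = -2·16 + -3·-3 + -2·-1 + 3·1 = -18
  a_6 = -2·-18 + -3·16 + -2·-3 + 3·-1 = -9
  a_7 = -2·-9 + -3·-18 + -2·16 + 3·-3 = 31
  a_8 = -2·31 + -3·-9 + -2·-18 + 3·16 = 49
  a_9 = -2·49 + -3·31 + -2·-9 + 3·-18 = -227
  a_10 = -2·-227 + -3·49 + -2·31 + 3·-9 = 218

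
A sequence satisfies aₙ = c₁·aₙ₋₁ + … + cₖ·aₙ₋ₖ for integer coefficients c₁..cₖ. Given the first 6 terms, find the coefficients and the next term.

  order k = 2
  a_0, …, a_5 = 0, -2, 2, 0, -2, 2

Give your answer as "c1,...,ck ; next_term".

  a_2 = -1·-2 + -1·0 = 2
  a_3 = -1·2 + -1·-2 = 0
  a_4 = -1·0 + -1·2 = -2
  a_5 = -1·-2 + -1·0 = 2
  a_6 = -1·2 + -1·-2 = 0

-1,-1 ; 0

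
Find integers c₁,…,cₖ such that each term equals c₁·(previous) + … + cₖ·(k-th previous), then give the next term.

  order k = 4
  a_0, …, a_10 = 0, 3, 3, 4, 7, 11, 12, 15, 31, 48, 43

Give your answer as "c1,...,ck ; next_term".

1,-2,3,1 ; 55

  a_4 = 1·4 + -2·3 + 3·3 + 1·0 = 7
  a_5 = 1·7 + -2·4 + 3·3 + 1·3 = 11
  a_6 = 1·11 + -2·7 + 3·4 + 1·3 = 12
  a_7 = 1·12 + -2·11 + 3·7 + 1·4 = 15
  a_8 = 1·15 + -2·12 + 3·11 + 1·7 = 31
  a_9 = 1·31 + -2·15 + 3·12 + 1·11 = 48
  a_10 = 1·48 + -2·31 + 3·15 + 1·12 = 43
  a_11 = 1·43 + -2·48 + 3·31 + 1·15 = 55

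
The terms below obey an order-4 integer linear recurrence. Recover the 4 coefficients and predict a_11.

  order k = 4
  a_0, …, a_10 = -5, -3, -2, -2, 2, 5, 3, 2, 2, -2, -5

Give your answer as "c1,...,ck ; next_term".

  a_4 = 1·-2 + -1·-2 + 1·-3 + -1·-5 = 2
  a_5 = 1·2 + -1·-2 + 1·-2 + -1·-3 = 5
  a_6 = 1·5 + -1·2 + 1·-2 + -1·-2 = 3
  a_7 = 1·3 + -1·5 + 1·2 + -1·-2 = 2
  a_8 = 1·2 + -1·3 + 1·5 + -1·2 = 2
  a_9 = 1·2 + -1·2 + 1·3 + -1·5 = -2
  a_10 = 1·-2 + -1·2 + 1·2 + -1·3 = -5
  a_11 = 1·-5 + -1·-2 + 1·2 + -1·2 = -3

1,-1,1,-1 ; -3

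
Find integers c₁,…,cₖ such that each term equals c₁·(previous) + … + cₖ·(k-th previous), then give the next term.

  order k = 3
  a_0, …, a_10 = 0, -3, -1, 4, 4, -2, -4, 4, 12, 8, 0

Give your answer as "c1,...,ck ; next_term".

2,-2,2 ; 8

  a_3 = 2·-1 + -2·-3 + 2·0 = 4
  a_4 = 2·4 + -2·-1 + 2·-3 = 4
  a_5 = 2·4 + -2·4 + 2·-1 = -2
  a_6 = 2·-2 + -2·4 + 2·4 = -4
  a_7 = 2·-4 + -2·-2 + 2·4 = 4
  a_8 = 2·4 + -2·-4 + 2·-2 = 12
  a_9 = 2·12 + -2·4 + 2·-4 = 8
  a_10 = 2·8 + -2·12 + 2·4 = 0
  a_11 = 2·0 + -2·8 + 2·12 = 8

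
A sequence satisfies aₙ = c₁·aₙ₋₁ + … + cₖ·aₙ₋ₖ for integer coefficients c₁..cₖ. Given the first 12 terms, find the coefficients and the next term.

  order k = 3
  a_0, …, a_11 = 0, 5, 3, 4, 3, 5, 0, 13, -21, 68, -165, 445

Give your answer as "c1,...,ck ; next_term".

-2,2,1 ; -1152

  a_3 = -2·3 + 2·5 + 1·0 = 4
  a_4 = -2·4 + 2·3 + 1·5 = 3
  a_5 = -2·3 + 2·4 + 1·3 = 5
  a_6 = -2·5 + 2·3 + 1·4 = 0
  a_7 = -2·0 + 2·5 + 1·3 = 13
  a_8 = -2·13 + 2·0 + 1·5 = -21
  a_9 = -2·-21 + 2·13 + 1·0 = 68
  a_10 = -2·68 + 2·-21 + 1·13 = -165
  a_11 = -2·-165 + 2·68 + 1·-21 = 445
  a_12 = -2·445 + 2·-165 + 1·68 = -1152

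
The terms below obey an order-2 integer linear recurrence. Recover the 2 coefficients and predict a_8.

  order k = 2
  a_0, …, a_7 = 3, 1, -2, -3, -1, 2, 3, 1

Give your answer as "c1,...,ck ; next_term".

1,-1 ; -2

  a_2 = 1·1 + -1·3 = -2
  a_3 = 1·-2 + -1·1 = -3
  a_4 = 1·-3 + -1·-2 = -1
  a_5 = 1·-1 + -1·-3 = 2
  a_6 = 1·2 + -1·-1 = 3
  a_7 = 1·3 + -1·2 = 1
  a_8 = 1·1 + -1·3 = -2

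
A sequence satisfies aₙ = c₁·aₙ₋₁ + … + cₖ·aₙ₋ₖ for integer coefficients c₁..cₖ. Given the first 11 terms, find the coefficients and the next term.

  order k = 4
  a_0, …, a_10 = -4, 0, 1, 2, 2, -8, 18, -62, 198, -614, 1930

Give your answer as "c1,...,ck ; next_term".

  a_4 = -3·2 + 0·1 + -2·0 + -2·-4 = 2
  a_5 = -3·2 + 0·2 + -2·1 + -2·0 = -8
  a_6 = -3·-8 + 0·2 + -2·2 + -2·1 = 18
  a_7 = -3·18 + 0·-8 + -2·2 + -2·2 = -62
  a_8 = -3·-62 + 0·18 + -2·-8 + -2·2 = 198
  a_9 = -3·198 + 0·-62 + -2·18 + -2·-8 = -614
  a_10 = -3·-614 + 0·198 + -2·-62 + -2·18 = 1930
  a_11 = -3·1930 + 0·-614 + -2·198 + -2·-62 = -6062

-3,0,-2,-2 ; -6062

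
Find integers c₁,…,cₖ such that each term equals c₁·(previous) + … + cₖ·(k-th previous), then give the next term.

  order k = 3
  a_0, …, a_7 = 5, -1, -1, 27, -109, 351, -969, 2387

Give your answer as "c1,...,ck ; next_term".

-4,-3,4 ; -5237

  a_3 = -4·-1 + -3·-1 + 4·5 = 27
  a_4 = -4·27 + -3·-1 + 4·-1 = -109
  a_5 = -4·-109 + -3·27 + 4·-1 = 351
  a_6 = -4·351 + -3·-109 + 4·27 = -969
  a_7 = -4·-969 + -3·351 + 4·-109 = 2387
  a_8 = -4·2387 + -3·-969 + 4·351 = -5237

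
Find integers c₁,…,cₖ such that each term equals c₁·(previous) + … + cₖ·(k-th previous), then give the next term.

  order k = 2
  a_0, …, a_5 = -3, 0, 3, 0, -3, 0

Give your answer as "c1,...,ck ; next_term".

  a_2 = 0·0 + -1·-3 = 3
  a_3 = 0·3 + -1·0 = 0
  a_4 = 0·0 + -1·3 = -3
  a_5 = 0·-3 + -1·0 = 0
  a_6 = 0·0 + -1·-3 = 3

0,-1 ; 3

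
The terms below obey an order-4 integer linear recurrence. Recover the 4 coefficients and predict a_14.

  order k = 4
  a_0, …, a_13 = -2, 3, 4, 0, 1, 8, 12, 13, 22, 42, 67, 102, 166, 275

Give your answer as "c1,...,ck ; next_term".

  a_4 = 1·0 + 0·4 + 1·3 + 1·-2 = 1
  a_5 = 1·1 + 0·0 + 1·4 + 1·3 = 8
  a_6 = 1·8 + 0·1 + 1·0 + 1·4 = 12
  a_7 = 1·12 + 0·8 + 1·1 + 1·0 = 13
  a_8 = 1·13 + 0·12 + 1·8 + 1·1 = 22
  a_9 = 1·22 + 0·13 + 1·12 + 1·8 = 42
  a_10 = 1·42 + 0·22 + 1·13 + 1·12 = 67
  a_11 = 1·67 + 0·42 + 1·22 + 1·13 = 102
  a_12 = 1·102 + 0·67 + 1·42 + 1·22 = 166
  a_13 = 1·166 + 0·102 + 1·67 + 1·42 = 275
  a_14 = 1·275 + 0·166 + 1·102 + 1·67 = 444

1,0,1,1 ; 444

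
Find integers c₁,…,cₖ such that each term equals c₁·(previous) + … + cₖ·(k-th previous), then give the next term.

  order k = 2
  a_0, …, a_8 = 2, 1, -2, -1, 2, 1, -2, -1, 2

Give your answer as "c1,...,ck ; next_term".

0,-1 ; 1

  a_2 = 0·1 + -1·2 = -2
  a_3 = 0·-2 + -1·1 = -1
  a_4 = 0·-1 + -1·-2 = 2
  a_5 = 0·2 + -1·-1 = 1
  a_6 = 0·1 + -1·2 = -2
  a_7 = 0·-2 + -1·1 = -1
  a_8 = 0·-1 + -1·-2 = 2
  a_9 = 0·2 + -1·-1 = 1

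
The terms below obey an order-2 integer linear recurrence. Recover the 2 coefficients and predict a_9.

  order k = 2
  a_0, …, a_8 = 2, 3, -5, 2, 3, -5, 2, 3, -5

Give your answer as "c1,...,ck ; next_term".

  a_2 = -1·3 + -1·2 = -5
  a_3 = -1·-5 + -1·3 = 2
  a_4 = -1·2 + -1·-5 = 3
  a_5 = -1·3 + -1·2 = -5
  a_6 = -1·-5 + -1·3 = 2
  a_7 = -1·2 + -1·-5 = 3
  a_8 = -1·3 + -1·2 = -5
  a_9 = -1·-5 + -1·3 = 2

-1,-1 ; 2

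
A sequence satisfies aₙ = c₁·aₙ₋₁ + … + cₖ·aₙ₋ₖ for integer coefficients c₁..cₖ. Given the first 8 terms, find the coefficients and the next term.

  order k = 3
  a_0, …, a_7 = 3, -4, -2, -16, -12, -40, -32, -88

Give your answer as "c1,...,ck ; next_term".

1,2,-2 ; -72

  a_3 = 1·-2 + 2·-4 + -2·3 = -16
  a_4 = 1·-16 + 2·-2 + -2·-4 = -12
  a_5 = 1·-12 + 2·-16 + -2·-2 = -40
  a_6 = 1·-40 + 2·-12 + -2·-16 = -32
  a_7 = 1·-32 + 2·-40 + -2·-12 = -88
  a_8 = 1·-88 + 2·-32 + -2·-40 = -72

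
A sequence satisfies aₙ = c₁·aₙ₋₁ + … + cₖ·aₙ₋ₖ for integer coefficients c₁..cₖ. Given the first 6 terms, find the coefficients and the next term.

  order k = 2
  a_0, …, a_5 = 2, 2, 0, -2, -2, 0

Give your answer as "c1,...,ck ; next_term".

1,-1 ; 2

  a_2 = 1·2 + -1·2 = 0
  a_3 = 1·0 + -1·2 = -2
  a_4 = 1·-2 + -1·0 = -2
  a_5 = 1·-2 + -1·-2 = 0
  a_6 = 1·0 + -1·-2 = 2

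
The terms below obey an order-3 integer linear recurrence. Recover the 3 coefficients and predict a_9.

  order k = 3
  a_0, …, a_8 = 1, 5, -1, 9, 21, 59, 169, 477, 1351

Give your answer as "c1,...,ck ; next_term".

2,2,1 ; 3825

  a_3 = 2·-1 + 2·5 + 1·1 = 9
  a_4 = 2·9 + 2·-1 + 1·5 = 21
  a_5 = 2·21 + 2·9 + 1·-1 = 59
  a_6 = 2·59 + 2·21 + 1·9 = 169
  a_7 = 2·169 + 2·59 + 1·21 = 477
  a_8 = 2·477 + 2·169 + 1·59 = 1351
  a_9 = 2·1351 + 2·477 + 1·169 = 3825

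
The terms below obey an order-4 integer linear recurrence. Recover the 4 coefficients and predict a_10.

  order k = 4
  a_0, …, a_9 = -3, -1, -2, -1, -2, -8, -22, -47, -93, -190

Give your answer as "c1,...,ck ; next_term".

3,-3,2,1 ; -407

  a_4 = 3·-1 + -3·-2 + 2·-1 + 1·-3 = -2
  a_5 = 3·-2 + -3·-1 + 2·-2 + 1·-1 = -8
  a_6 = 3·-8 + -3·-2 + 2·-1 + 1·-2 = -22
  a_7 = 3·-22 + -3·-8 + 2·-2 + 1·-1 = -47
  a_8 = 3·-47 + -3·-22 + 2·-8 + 1·-2 = -93
  a_9 = 3·-93 + -3·-47 + 2·-22 + 1·-8 = -190
  a_10 = 3·-190 + -3·-93 + 2·-47 + 1·-22 = -407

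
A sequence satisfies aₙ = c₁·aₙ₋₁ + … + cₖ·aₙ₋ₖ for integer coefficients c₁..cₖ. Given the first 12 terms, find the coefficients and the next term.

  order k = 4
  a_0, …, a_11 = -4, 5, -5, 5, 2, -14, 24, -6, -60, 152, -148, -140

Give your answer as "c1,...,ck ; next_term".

  a_4 = -2·5 + -2·-5 + 2·5 + 2·-4 = 2
  a_5 = -2·2 + -2·5 + 2·-5 + 2·5 = -14
  a_6 = -2·-14 + -2·2 + 2·5 + 2·-5 = 24
  a_7 = -2·24 + -2·-14 + 2·2 + 2·5 = -6
  a_8 = -2·-6 + -2·24 + 2·-14 + 2·2 = -60
  a_9 = -2·-60 + -2·-6 + 2·24 + 2·-14 = 152
  a_10 = -2·152 + -2·-60 + 2·-6 + 2·24 = -148
  a_11 = -2·-148 + -2·152 + 2·-60 + 2·-6 = -140
  a_12 = -2·-140 + -2·-148 + 2·152 + 2·-60 = 760

-2,-2,2,2 ; 760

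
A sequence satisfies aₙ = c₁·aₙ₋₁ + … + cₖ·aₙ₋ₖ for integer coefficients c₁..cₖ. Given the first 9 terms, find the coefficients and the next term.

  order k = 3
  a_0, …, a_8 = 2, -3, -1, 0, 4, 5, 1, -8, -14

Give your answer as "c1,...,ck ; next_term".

1,-1,-1 ; -7

  a_3 = 1·-1 + -1·-3 + -1·2 = 0
  a_4 = 1·0 + -1·-1 + -1·-3 = 4
  a_5 = 1·4 + -1·0 + -1·-1 = 5
  a_6 = 1·5 + -1·4 + -1·0 = 1
  a_7 = 1·1 + -1·5 + -1·4 = -8
  a_8 = 1·-8 + -1·1 + -1·5 = -14
  a_9 = 1·-14 + -1·-8 + -1·1 = -7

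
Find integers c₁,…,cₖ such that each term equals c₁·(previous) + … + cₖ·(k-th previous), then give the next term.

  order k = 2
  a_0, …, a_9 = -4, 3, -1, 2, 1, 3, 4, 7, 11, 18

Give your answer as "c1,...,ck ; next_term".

1,1 ; 29

  a_2 = 1·3 + 1·-4 = -1
  a_3 = 1·-1 + 1·3 = 2
  a_4 = 1·2 + 1·-1 = 1
  a_5 = 1·1 + 1·2 = 3
  a_6 = 1·3 + 1·1 = 4
  a_7 = 1·4 + 1·3 = 7
  a_8 = 1·7 + 1·4 = 11
  a_9 = 1·11 + 1·7 = 18
  a_10 = 1·18 + 1·11 = 29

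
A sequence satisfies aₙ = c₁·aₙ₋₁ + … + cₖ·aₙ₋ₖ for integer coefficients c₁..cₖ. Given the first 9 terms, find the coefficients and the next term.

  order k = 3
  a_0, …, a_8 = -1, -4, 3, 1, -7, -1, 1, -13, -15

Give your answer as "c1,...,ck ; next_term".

  a_3 = 1·3 + 0·-4 + 2·-1 = 1
  a_4 = 1·1 + 0·3 + 2·-4 = -7
  a_5 = 1·-7 + 0·1 + 2·3 = -1
  a_6 = 1·-1 + 0·-7 + 2·1 = 1
  a_7 = 1·1 + 0·-1 + 2·-7 = -13
  a_8 = 1·-13 + 0·1 + 2·-1 = -15
  a_9 = 1·-15 + 0·-13 + 2·1 = -13

1,0,2 ; -13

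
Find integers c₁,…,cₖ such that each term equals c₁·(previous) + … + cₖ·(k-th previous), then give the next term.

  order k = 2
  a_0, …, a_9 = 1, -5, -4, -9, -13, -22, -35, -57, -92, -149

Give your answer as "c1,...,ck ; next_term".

1,1 ; -241

  a_2 = 1·-5 + 1·1 = -4
  a_3 = 1·-4 + 1·-5 = -9
  a_4 = 1·-9 + 1·-4 = -13
  a_5 = 1·-13 + 1·-9 = -22
  a_6 = 1·-22 + 1·-13 = -35
  a_7 = 1·-35 + 1·-22 = -57
  a_8 = 1·-57 + 1·-35 = -92
  a_9 = 1·-92 + 1·-57 = -149
  a_10 = 1·-149 + 1·-92 = -241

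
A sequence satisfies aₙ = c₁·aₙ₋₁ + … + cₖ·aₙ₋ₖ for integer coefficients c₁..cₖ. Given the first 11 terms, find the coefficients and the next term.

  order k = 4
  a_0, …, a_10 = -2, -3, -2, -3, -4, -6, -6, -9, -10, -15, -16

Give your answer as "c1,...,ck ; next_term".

0,1,0,1 ; -24

  a_4 = 0·-3 + 1·-2 + 0·-3 + 1·-2 = -4
  a_5 = 0·-4 + 1·-3 + 0·-2 + 1·-3 = -6
  a_6 = 0·-6 + 1·-4 + 0·-3 + 1·-2 = -6
  a_7 = 0·-6 + 1·-6 + 0·-4 + 1·-3 = -9
  a_8 = 0·-9 + 1·-6 + 0·-6 + 1·-4 = -10
  a_9 = 0·-10 + 1·-9 + 0·-6 + 1·-6 = -15
  a_10 = 0·-15 + 1·-10 + 0·-9 + 1·-6 = -16
  a_11 = 0·-16 + 1·-15 + 0·-10 + 1·-9 = -24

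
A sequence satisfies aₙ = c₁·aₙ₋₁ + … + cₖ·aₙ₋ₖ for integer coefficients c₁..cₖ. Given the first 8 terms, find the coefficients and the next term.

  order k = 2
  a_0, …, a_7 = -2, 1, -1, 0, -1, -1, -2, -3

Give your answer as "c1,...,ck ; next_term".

  a_2 = 1·1 + 1·-2 = -1
  a_3 = 1·-1 + 1·1 = 0
  a_4 = 1·0 + 1·-1 = -1
  a_5 = 1·-1 + 1·0 = -1
  a_6 = 1·-1 + 1·-1 = -2
  a_7 = 1·-2 + 1·-1 = -3
  a_8 = 1·-3 + 1·-2 = -5

1,1 ; -5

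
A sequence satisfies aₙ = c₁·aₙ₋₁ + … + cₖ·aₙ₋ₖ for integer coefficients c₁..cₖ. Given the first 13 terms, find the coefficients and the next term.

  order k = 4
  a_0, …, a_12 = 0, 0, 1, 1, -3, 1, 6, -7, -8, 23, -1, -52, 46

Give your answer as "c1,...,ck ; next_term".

  a_4 = -1·1 + -2·1 + 0·0 + 1·0 = -3
  a_5 = -1·-3 + -2·1 + 0·1 + 1·0 = 1
  a_6 = -1·1 + -2·-3 + 0·1 + 1·1 = 6
  a_7 = -1·6 + -2·1 + 0·-3 + 1·1 = -7
  a_8 = -1·-7 + -2·6 + 0·1 + 1·-3 = -8
  a_9 = -1·-8 + -2·-7 + 0·6 + 1·1 = 23
  a_10 = -1·23 + -2·-8 + 0·-7 + 1·6 = -1
  a_11 = -1·-1 + -2·23 + 0·-8 + 1·-7 = -52
  a_12 = -1·-52 + -2·-1 + 0·23 + 1·-8 = 46
  a_13 = -1·46 + -2·-52 + 0·-1 + 1·23 = 81

-1,-2,0,1 ; 81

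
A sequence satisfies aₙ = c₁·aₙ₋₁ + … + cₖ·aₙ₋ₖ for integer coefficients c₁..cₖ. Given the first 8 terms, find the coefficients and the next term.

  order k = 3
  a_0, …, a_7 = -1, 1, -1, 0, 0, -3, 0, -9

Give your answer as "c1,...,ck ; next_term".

0,3,3 ; -9

  a_3 = 0·-1 + 3·1 + 3·-1 = 0
  a_4 = 0·0 + 3·-1 + 3·1 = 0
  a_5 = 0·0 + 3·0 + 3·-1 = -3
  a_6 = 0·-3 + 3·0 + 3·0 = 0
  a_7 = 0·0 + 3·-3 + 3·0 = -9
  a_8 = 0·-9 + 3·0 + 3·-3 = -9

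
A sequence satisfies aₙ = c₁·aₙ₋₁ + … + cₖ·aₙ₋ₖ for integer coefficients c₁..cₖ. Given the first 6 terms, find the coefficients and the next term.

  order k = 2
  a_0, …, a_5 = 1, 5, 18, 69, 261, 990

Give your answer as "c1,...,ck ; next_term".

3,3 ; 3753

  a_2 = 3·5 + 3·1 = 18
  a_3 = 3·18 + 3·5 = 69
  a_4 = 3·69 + 3·18 = 261
  a_5 = 3·261 + 3·69 = 990
  a_6 = 3·990 + 3·261 = 3753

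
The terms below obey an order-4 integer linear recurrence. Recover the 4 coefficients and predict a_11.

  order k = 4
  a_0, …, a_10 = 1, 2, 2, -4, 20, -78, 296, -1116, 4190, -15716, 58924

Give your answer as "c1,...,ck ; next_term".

  a_4 = -4·-4 + 0·2 + 3·2 + -2·1 = 20
  a_5 = -4·20 + 0·-4 + 3·2 + -2·2 = -78
  a_6 = -4·-78 + 0·20 + 3·-4 + -2·2 = 296
  a_7 = -4·296 + 0·-78 + 3·20 + -2·-4 = -1116
  a_8 = -4·-1116 + 0·296 + 3·-78 + -2·20 = 4190
  a_9 = -4·4190 + 0·-1116 + 3·296 + -2·-78 = -15716
  a_10 = -4·-15716 + 0·4190 + 3·-1116 + -2·296 = 58924
  a_11 = -4·58924 + 0·-15716 + 3·4190 + -2·-1116 = -220894

-4,0,3,-2 ; -220894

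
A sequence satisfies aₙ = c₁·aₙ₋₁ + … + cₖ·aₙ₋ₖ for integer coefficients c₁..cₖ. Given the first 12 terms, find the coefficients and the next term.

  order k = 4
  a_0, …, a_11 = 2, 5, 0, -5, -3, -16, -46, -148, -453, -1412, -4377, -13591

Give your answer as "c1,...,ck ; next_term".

  a_4 = 2·-5 + 3·0 + 1·5 + 1·2 = -3
  a_5 = 2·-3 + 3·-5 + 1·0 + 1·5 = -16
  a_6 = 2·-16 + 3·-3 + 1·-5 + 1·0 = -46
  a_7 = 2·-46 + 3·-16 + 1·-3 + 1·-5 = -148
  a_8 = 2·-148 + 3·-46 + 1·-16 + 1·-3 = -453
  a_9 = 2·-453 + 3·-148 + 1·-46 + 1·-16 = -1412
  a_10 = 2·-1412 + 3·-453 + 1·-148 + 1·-46 = -4377
  a_11 = 2·-4377 + 3·-1412 + 1·-453 + 1·-148 = -13591
  a_12 = 2·-13591 + 3·-4377 + 1·-1412 + 1·-453 = -42178

2,3,1,1 ; -42178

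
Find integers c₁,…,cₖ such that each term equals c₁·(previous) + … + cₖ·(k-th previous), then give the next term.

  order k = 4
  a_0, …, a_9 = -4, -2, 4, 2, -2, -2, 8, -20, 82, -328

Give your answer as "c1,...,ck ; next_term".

-3,3,-2,3 ; 1294

  a_4 = -3·2 + 3·4 + -2·-2 + 3·-4 = -2
  a_5 = -3·-2 + 3·2 + -2·4 + 3·-2 = -2
  a_6 = -3·-2 + 3·-2 + -2·2 + 3·4 = 8
  a_7 = -3·8 + 3·-2 + -2·-2 + 3·2 = -20
  a_8 = -3·-20 + 3·8 + -2·-2 + 3·-2 = 82
  a_9 = -3·82 + 3·-20 + -2·8 + 3·-2 = -328
  a_10 = -3·-328 + 3·82 + -2·-20 + 3·8 = 1294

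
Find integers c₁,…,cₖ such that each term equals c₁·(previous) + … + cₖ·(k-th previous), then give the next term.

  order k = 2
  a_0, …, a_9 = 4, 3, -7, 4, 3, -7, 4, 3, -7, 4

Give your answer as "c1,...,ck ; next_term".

-1,-1 ; 3

  a_2 = -1·3 + -1·4 = -7
  a_3 = -1·-7 + -1·3 = 4
  a_4 = -1·4 + -1·-7 = 3
  a_5 = -1·3 + -1·4 = -7
  a_6 = -1·-7 + -1·3 = 4
  a_7 = -1·4 + -1·-7 = 3
  a_8 = -1·3 + -1·4 = -7
  a_9 = -1·-7 + -1·3 = 4
  a_10 = -1·4 + -1·-7 = 3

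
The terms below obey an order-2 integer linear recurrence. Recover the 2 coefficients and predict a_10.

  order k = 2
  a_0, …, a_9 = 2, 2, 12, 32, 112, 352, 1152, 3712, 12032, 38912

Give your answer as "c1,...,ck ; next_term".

  a_2 = 2·2 + 4·2 = 12
  a_3 = 2·12 + 4·2 = 32
  a_4 = 2·32 + 4·12 = 112
  a_5 = 2·112 + 4·32 = 352
  a_6 = 2·352 + 4·112 = 1152
  a_7 = 2·1152 + 4·352 = 3712
  a_8 = 2·3712 + 4·1152 = 12032
  a_9 = 2·12032 + 4·3712 = 38912
  a_10 = 2·38912 + 4·12032 = 125952

2,4 ; 125952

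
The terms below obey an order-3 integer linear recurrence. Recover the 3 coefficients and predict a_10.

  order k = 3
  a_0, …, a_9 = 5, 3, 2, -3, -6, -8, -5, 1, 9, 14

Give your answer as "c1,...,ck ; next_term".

  a_3 = 1·2 + 0·3 + -1·5 = -3
  a_4 = 1·-3 + 0·2 + -1·3 = -6
  a_5 = 1·-6 + 0·-3 + -1·2 = -8
  a_6 = 1·-8 + 0·-6 + -1·-3 = -5
  a_7 = 1·-5 + 0·-8 + -1·-6 = 1
  a_8 = 1·1 + 0·-5 + -1·-8 = 9
  a_9 = 1·9 + 0·1 + -1·-5 = 14
  a_10 = 1·14 + 0·9 + -1·1 = 13

1,0,-1 ; 13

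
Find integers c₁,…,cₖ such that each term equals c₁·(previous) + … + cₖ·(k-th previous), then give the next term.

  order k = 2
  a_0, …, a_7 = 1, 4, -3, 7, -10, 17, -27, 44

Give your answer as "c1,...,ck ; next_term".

-1,1 ; -71

  a_2 = -1·4 + 1·1 = -3
  a_3 = -1·-3 + 1·4 = 7
  a_4 = -1·7 + 1·-3 = -10
  a_5 = -1·-10 + 1·7 = 17
  a_6 = -1·17 + 1·-10 = -27
  a_7 = -1·-27 + 1·17 = 44
  a_8 = -1·44 + 1·-27 = -71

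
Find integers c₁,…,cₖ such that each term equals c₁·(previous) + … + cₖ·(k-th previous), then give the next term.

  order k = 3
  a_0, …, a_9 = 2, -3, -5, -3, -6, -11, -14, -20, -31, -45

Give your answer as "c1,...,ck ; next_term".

  a_3 = 1·-5 + 0·-3 + 1·2 = -3
  a_4 = 1·-3 + 0·-5 + 1·-3 = -6
  a_5 = 1·-6 + 0·-3 + 1·-5 = -11
  a_6 = 1·-11 + 0·-6 + 1·-3 = -14
  a_7 = 1·-14 + 0·-11 + 1·-6 = -20
  a_8 = 1·-20 + 0·-14 + 1·-11 = -31
  a_9 = 1·-31 + 0·-20 + 1·-14 = -45
  a_10 = 1·-45 + 0·-31 + 1·-20 = -65

1,0,1 ; -65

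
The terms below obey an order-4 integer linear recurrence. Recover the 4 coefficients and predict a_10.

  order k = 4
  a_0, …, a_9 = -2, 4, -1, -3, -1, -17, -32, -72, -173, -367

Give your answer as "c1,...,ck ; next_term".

  a_4 = 2·-3 + 1·-1 + 0·4 + -3·-2 = -1
  a_5 = 2·-1 + 1·-3 + 0·-1 + -3·4 = -17
  a_6 = 2·-17 + 1·-1 + 0·-3 + -3·-1 = -32
  a_7 = 2·-32 + 1·-17 + 0·-1 + -3·-3 = -72
  a_8 = 2·-72 + 1·-32 + 0·-17 + -3·-1 = -173
  a_9 = 2·-173 + 1·-72 + 0·-32 + -3·-17 = -367
  a_10 = 2·-367 + 1·-173 + 0·-72 + -3·-32 = -811

2,1,0,-3 ; -811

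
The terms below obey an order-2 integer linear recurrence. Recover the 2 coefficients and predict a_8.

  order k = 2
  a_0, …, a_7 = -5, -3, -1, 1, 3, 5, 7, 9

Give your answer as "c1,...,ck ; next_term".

2,-1 ; 11

  a_2 = 2·-3 + -1·-5 = -1
  a_3 = 2·-1 + -1·-3 = 1
  a_4 = 2·1 + -1·-1 = 3
  a_5 = 2·3 + -1·1 = 5
  a_6 = 2·5 + -1·3 = 7
  a_7 = 2·7 + -1·5 = 9
  a_8 = 2·9 + -1·7 = 11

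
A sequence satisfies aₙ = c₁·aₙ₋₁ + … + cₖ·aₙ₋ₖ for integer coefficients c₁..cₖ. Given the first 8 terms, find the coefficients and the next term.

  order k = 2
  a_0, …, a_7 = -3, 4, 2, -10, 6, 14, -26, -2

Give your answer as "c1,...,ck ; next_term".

-1,-2 ; 54

  a_2 = -1·4 + -2·-3 = 2
  a_3 = -1·2 + -2·4 = -10
  a_4 = -1·-10 + -2·2 = 6
  a_5 = -1·6 + -2·-10 = 14
  a_6 = -1·14 + -2·6 = -26
  a_7 = -1·-26 + -2·14 = -2
  a_8 = -1·-2 + -2·-26 = 54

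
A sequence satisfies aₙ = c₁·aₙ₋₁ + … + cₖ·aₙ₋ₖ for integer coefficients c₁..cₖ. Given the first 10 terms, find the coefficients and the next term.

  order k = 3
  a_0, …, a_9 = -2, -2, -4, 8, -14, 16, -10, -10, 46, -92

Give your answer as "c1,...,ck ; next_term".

-2,-1,1 ; 128

  a_3 = -2·-4 + -1·-2 + 1·-2 = 8
  a_4 = -2·8 + -1·-4 + 1·-2 = -14
  a_5 = -2·-14 + -1·8 + 1·-4 = 16
  a_6 = -2·16 + -1·-14 + 1·8 = -10
  a_7 = -2·-10 + -1·16 + 1·-14 = -10
  a_8 = -2·-10 + -1·-10 + 1·16 = 46
  a_9 = -2·46 + -1·-10 + 1·-10 = -92
  a_10 = -2·-92 + -1·46 + 1·-10 = 128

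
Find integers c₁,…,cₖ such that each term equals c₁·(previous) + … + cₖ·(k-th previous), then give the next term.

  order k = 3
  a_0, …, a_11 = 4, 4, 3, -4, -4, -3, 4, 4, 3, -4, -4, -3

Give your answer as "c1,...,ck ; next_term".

  a_3 = 0·3 + 0·4 + -1·4 = -4
  a_4 = 0·-4 + 0·3 + -1·4 = -4
  a_5 = 0·-4 + 0·-4 + -1·3 = -3
  a_6 = 0·-3 + 0·-4 + -1·-4 = 4
  a_7 = 0·4 + 0·-3 + -1·-4 = 4
  a_8 = 0·4 + 0·4 + -1·-3 = 3
  a_9 = 0·3 + 0·4 + -1·4 = -4
  a_10 = 0·-4 + 0·3 + -1·4 = -4
  a_11 = 0·-4 + 0·-4 + -1·3 = -3
  a_12 = 0·-3 + 0·-4 + -1·-4 = 4

0,0,-1 ; 4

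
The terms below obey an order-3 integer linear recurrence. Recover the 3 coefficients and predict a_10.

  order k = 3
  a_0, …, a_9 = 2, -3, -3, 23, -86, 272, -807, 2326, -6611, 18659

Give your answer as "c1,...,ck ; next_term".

  a_3 = -4·-3 + -3·-3 + 1·2 = 23
  a_4 = -4·23 + -3·-3 + 1·-3 = -86
  a_5 = -4·-86 + -3·23 + 1·-3 = 272
  a_6 = -4·272 + -3·-86 + 1·23 = -807
  a_7 = -4·-807 + -3·272 + 1·-86 = 2326
  a_8 = -4·2326 + -3·-807 + 1·272 = -6611
  a_9 = -4·-6611 + -3·2326 + 1·-807 = 18659
  a_10 = -4·18659 + -3·-6611 + 1·2326 = -52477

-4,-3,1 ; -52477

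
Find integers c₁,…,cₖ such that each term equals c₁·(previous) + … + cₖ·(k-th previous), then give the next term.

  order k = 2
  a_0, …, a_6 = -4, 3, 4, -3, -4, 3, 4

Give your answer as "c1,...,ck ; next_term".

0,-1 ; -3

  a_2 = 0·3 + -1·-4 = 4
  a_3 = 0·4 + -1·3 = -3
  a_4 = 0·-3 + -1·4 = -4
  a_5 = 0·-4 + -1·-3 = 3
  a_6 = 0·3 + -1·-4 = 4
  a_7 = 0·4 + -1·3 = -3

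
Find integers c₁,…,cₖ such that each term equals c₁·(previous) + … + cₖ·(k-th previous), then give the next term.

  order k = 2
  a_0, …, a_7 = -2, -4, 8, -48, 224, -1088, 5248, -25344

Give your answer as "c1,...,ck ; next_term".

-4,4 ; 122368

  a_2 = -4·-4 + 4·-2 = 8
  a_3 = -4·8 + 4·-4 = -48
  a_4 = -4·-48 + 4·8 = 224
  a_5 = -4·224 + 4·-48 = -1088
  a_6 = -4·-1088 + 4·224 = 5248
  a_7 = -4·5248 + 4·-1088 = -25344
  a_8 = -4·-25344 + 4·5248 = 122368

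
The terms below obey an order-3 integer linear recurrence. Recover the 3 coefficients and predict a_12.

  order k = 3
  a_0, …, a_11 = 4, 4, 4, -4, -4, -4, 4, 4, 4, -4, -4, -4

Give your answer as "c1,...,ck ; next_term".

0,0,-1 ; 4

  a_3 = 0·4 + 0·4 + -1·4 = -4
  a_4 = 0·-4 + 0·4 + -1·4 = -4
  a_5 = 0·-4 + 0·-4 + -1·4 = -4
  a_6 = 0·-4 + 0·-4 + -1·-4 = 4
  a_7 = 0·4 + 0·-4 + -1·-4 = 4
  a_8 = 0·4 + 0·4 + -1·-4 = 4
  a_9 = 0·4 + 0·4 + -1·4 = -4
  a_10 = 0·-4 + 0·4 + -1·4 = -4
  a_11 = 0·-4 + 0·-4 + -1·4 = -4
  a_12 = 0·-4 + 0·-4 + -1·-4 = 4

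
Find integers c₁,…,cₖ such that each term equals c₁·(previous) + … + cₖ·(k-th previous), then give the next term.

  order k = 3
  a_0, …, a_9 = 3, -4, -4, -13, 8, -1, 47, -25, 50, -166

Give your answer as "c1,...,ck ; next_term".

  a_3 = 0·-4 + 1·-4 + -3·3 = -13
  a_4 = 0·-13 + 1·-4 + -3·-4 = 8
  a_5 = 0·8 + 1·-13 + -3·-4 = -1
  a_6 = 0·-1 + 1·8 + -3·-13 = 47
  a_7 = 0·47 + 1·-1 + -3·8 = -25
  a_8 = 0·-25 + 1·47 + -3·-1 = 50
  a_9 = 0·50 + 1·-25 + -3·47 = -166
  a_10 = 0·-166 + 1·50 + -3·-25 = 125

0,1,-3 ; 125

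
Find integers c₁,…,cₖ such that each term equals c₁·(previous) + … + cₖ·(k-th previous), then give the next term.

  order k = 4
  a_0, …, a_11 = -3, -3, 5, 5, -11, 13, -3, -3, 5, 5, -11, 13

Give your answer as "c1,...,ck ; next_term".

  a_4 = -1·5 + 0·5 + 1·-3 + 1·-3 = -11
  a_5 = -1·-11 + 0·5 + 1·5 + 1·-3 = 13
  a_6 = -1·13 + 0·-11 + 1·5 + 1·5 = -3
  a_7 = -1·-3 + 0·13 + 1·-11 + 1·5 = -3
  a_8 = -1·-3 + 0·-3 + 1·13 + 1·-11 = 5
  a_9 = -1·5 + 0·-3 + 1·-3 + 1·13 = 5
  a_10 = -1·5 + 0·5 + 1·-3 + 1·-3 = -11
  a_11 = -1·-11 + 0·5 + 1·5 + 1·-3 = 13
  a_12 = -1·13 + 0·-11 + 1·5 + 1·5 = -3

-1,0,1,1 ; -3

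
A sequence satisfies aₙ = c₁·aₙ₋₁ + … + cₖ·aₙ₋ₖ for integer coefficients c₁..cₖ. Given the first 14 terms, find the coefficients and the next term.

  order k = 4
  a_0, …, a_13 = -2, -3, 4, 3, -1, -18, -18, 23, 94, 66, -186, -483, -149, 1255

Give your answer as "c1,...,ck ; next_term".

  a_4 = 1·3 + -2·4 + -2·-3 + 1·-2 = -1
  a_5 = 1·-1 + -2·3 + -2·4 + 1·-3 = -18
  a_6 = 1·-18 + -2·-1 + -2·3 + 1·4 = -18
  a_7 = 1·-18 + -2·-18 + -2·-1 + 1·3 = 23
  a_8 = 1·23 + -2·-18 + -2·-18 + 1·-1 = 94
  a_9 = 1·94 + -2·23 + -2·-18 + 1·-18 = 66
  a_10 = 1·66 + -2·94 + -2·23 + 1·-18 = -186
  a_11 = 1·-186 + -2·66 + -2·94 + 1·23 = -483
  a_12 = 1·-483 + -2·-186 + -2·66 + 1·94 = -149
  a_13 = 1·-149 + -2·-483 + -2·-186 + 1·66 = 1255
  a_14 = 1·1255 + -2·-149 + -2·-483 + 1·-186 = 2333

1,-2,-2,1 ; 2333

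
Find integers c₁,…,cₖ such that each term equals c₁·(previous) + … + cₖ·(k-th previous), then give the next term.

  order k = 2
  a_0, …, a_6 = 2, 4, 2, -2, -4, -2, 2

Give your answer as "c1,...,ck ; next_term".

  a_2 = 1·4 + -1·2 = 2
  a_3 = 1·2 + -1·4 = -2
  a_4 = 1·-2 + -1·2 = -4
  a_5 = 1·-4 + -1·-2 = -2
  a_6 = 1·-2 + -1·-4 = 2
  a_7 = 1·2 + -1·-2 = 4

1,-1 ; 4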